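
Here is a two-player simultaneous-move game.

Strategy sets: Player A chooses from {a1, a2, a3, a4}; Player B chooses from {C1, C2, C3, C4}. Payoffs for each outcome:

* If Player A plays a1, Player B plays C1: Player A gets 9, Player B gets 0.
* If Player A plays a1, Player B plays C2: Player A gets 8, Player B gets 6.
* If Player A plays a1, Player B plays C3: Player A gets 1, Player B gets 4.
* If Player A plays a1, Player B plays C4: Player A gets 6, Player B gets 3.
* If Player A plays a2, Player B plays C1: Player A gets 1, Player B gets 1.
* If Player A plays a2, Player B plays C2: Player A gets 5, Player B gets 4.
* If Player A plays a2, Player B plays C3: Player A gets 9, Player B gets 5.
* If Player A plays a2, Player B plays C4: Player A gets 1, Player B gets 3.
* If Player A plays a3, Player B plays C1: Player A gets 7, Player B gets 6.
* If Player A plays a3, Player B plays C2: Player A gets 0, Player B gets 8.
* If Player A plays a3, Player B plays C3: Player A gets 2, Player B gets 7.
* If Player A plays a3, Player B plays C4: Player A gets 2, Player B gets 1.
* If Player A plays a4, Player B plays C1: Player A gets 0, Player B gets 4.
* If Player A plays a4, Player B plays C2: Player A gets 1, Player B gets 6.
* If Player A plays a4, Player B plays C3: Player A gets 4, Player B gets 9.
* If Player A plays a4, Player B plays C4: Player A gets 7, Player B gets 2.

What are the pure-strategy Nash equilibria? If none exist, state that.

Player A against C1: payoffs 9, 1, 7, 0 → best response a1.
Player A against C2: payoffs 8, 5, 0, 1 → best response a1.
Player A against C3: payoffs 1, 9, 2, 4 → best response a2.
Player A against C4: payoffs 6, 1, 2, 7 → best response a4.
Player B against a1: payoffs 0, 6, 4, 3 → best response C2.
Player B against a2: payoffs 1, 4, 5, 3 → best response C3.
Player B against a3: payoffs 6, 8, 7, 1 → best response C2.
Player B against a4: payoffs 4, 6, 9, 2 → best response C3.
Mutual best responses: (a1, C2); (a2, C3).

The pure Nash equilibria are (a1, C2), (a2, C3).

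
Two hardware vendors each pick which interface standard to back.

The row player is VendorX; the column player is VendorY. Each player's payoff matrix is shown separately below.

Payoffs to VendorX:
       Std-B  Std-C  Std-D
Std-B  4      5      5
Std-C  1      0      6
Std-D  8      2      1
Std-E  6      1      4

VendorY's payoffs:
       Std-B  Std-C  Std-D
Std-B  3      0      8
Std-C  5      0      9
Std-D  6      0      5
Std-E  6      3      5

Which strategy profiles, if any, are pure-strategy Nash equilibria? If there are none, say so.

The pure Nash equilibria are (Std-C, Std-D), (Std-D, Std-B).

VendorX against Std-B: payoffs 4, 1, 8, 6 → best response Std-D.
VendorX against Std-C: payoffs 5, 0, 2, 1 → best response Std-B.
VendorX against Std-D: payoffs 5, 6, 1, 4 → best response Std-C.
VendorY against Std-B: payoffs 3, 0, 8 → best response Std-D.
VendorY against Std-C: payoffs 5, 0, 9 → best response Std-D.
VendorY against Std-D: payoffs 6, 0, 5 → best response Std-B.
VendorY against Std-E: payoffs 6, 3, 5 → best response Std-B.
Mutual best responses: (Std-C, Std-D); (Std-D, Std-B).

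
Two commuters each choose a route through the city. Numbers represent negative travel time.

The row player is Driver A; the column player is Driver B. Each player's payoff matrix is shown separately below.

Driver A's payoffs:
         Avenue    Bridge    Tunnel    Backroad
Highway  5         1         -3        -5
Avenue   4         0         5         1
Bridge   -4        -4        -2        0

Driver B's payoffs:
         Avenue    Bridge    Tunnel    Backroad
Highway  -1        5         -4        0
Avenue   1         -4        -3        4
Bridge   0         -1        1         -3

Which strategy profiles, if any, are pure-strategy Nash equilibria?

(Highway, Bridge), (Avenue, Backroad)

Driver A against Avenue: payoffs 5, 4, -4 → best response Highway.
Driver A against Bridge: payoffs 1, 0, -4 → best response Highway.
Driver A against Tunnel: payoffs -3, 5, -2 → best response Avenue.
Driver A against Backroad: payoffs -5, 1, 0 → best response Avenue.
Driver B against Highway: payoffs -1, 5, -4, 0 → best response Bridge.
Driver B against Avenue: payoffs 1, -4, -3, 4 → best response Backroad.
Driver B against Bridge: payoffs 0, -1, 1, -3 → best response Tunnel.
Mutual best responses: (Highway, Bridge); (Avenue, Backroad).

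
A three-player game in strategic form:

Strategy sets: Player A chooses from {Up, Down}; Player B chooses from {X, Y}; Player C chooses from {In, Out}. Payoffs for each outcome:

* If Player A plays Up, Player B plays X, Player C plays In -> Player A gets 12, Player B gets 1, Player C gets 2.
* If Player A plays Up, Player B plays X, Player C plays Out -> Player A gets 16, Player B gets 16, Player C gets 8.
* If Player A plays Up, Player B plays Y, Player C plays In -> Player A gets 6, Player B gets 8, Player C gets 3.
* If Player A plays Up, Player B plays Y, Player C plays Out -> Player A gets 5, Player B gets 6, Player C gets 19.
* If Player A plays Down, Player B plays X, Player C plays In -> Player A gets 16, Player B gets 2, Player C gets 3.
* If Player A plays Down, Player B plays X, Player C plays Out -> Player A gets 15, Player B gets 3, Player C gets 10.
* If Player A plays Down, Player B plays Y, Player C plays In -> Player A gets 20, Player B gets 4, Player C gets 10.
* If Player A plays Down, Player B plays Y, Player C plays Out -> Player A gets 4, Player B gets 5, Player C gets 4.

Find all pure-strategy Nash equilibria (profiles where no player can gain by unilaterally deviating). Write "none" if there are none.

The pure Nash equilibria are (Up, X, Out) and (Down, Y, In).

Mark each player's best response to every combination of opponents' strategies; a profile where every player is best-responding is a pure Nash equilibrium.
Player A against (X, In): payoffs 12, 16 → best response Down.
Player A against (X, Out): payoffs 16, 15 → best response Up.
Player A against (Y, In): payoffs 6, 20 → best response Down.
Player A against (Y, Out): payoffs 5, 4 → best response Up.
Player B against (Up, In): payoffs 1, 8 → best response Y.
Player B against (Up, Out): payoffs 16, 6 → best response X.
Player B against (Down, In): payoffs 2, 4 → best response Y.
Player B against (Down, Out): payoffs 3, 5 → best response Y.
Player C against (Up, X): payoffs 2, 8 → best response Out.
Player C against (Up, Y): payoffs 3, 19 → best response Out.
Player C against (Down, X): payoffs 3, 10 → best response Out.
Player C against (Down, Y): payoffs 10, 4 → best response In.
Mutual best responses: (Up, X, Out); (Down, Y, In).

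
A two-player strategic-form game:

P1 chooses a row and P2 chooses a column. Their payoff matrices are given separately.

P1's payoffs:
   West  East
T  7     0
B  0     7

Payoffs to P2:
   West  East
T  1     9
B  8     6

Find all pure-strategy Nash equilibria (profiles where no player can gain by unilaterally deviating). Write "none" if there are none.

(T, West): P2 can switch to East (1 → 9). Not NE.
(T, East): P1 can switch to B (0 → 7). Not NE.
(B, West): P1 can switch to T (0 → 7). Not NE.
(B, East): P2 can switch to West (6 → 8). Not NE.

This game has no pure Nash equilibrium.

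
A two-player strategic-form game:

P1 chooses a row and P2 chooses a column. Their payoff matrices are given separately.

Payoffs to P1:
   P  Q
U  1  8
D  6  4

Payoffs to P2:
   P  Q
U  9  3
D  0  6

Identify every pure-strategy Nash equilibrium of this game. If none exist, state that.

No pure-strategy Nash equilibrium.

Mark each player's best response to every combination of opponents' strategies; a profile where every player is best-responding is a pure Nash equilibrium.
P1 against P: payoffs 1, 6 → best response D.
P1 against Q: payoffs 8, 4 → best response U.
P2 against U: payoffs 9, 3 → best response P.
P2 against D: payoffs 0, 6 → best response Q.
No profile is a mutual best response for all players.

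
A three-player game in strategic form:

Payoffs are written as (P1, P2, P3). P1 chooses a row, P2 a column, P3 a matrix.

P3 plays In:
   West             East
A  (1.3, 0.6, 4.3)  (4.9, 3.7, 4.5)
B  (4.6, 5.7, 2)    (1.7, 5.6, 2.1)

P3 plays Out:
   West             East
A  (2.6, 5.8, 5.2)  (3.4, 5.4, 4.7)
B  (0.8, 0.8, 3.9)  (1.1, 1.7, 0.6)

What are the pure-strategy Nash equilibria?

Pure NE: (A, West, Out)

P1 against (West, In): payoffs 1.3, 4.6 → best response B.
P1 against (West, Out): payoffs 2.6, 0.8 → best response A.
P1 against (East, In): payoffs 4.9, 1.7 → best response A.
P1 against (East, Out): payoffs 3.4, 1.1 → best response A.
P2 against (A, In): payoffs 0.6, 3.7 → best response East.
P2 against (A, Out): payoffs 5.8, 5.4 → best response West.
P2 against (B, In): payoffs 5.7, 5.6 → best response West.
P2 against (B, Out): payoffs 0.8, 1.7 → best response East.
P3 against (A, West): payoffs 4.3, 5.2 → best response Out.
P3 against (A, East): payoffs 4.5, 4.7 → best response Out.
P3 against (B, West): payoffs 2, 3.9 → best response Out.
P3 against (B, East): payoffs 2.1, 0.6 → best response In.
Mutual best responses: (A, West, Out).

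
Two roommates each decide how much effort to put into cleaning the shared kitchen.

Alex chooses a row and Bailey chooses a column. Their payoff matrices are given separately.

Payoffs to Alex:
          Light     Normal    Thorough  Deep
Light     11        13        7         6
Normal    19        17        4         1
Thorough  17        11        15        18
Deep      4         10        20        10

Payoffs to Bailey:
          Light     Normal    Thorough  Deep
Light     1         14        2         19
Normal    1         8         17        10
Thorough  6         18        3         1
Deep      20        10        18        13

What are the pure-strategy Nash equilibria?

Alex against Light: payoffs 11, 19, 17, 4 → best response Normal.
Alex against Normal: payoffs 13, 17, 11, 10 → best response Normal.
Alex against Thorough: payoffs 7, 4, 15, 20 → best response Deep.
Alex against Deep: payoffs 6, 1, 18, 10 → best response Thorough.
Bailey against Light: payoffs 1, 14, 2, 19 → best response Deep.
Bailey against Normal: payoffs 1, 8, 17, 10 → best response Thorough.
Bailey against Thorough: payoffs 6, 18, 3, 1 → best response Normal.
Bailey against Deep: payoffs 20, 10, 18, 13 → best response Light.
No profile is a mutual best response for all players.

This game has no pure Nash equilibrium.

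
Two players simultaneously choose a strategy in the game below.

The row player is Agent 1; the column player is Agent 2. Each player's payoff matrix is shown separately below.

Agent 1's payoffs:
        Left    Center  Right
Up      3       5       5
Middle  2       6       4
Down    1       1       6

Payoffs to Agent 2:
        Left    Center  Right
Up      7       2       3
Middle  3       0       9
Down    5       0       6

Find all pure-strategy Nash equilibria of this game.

The pure Nash equilibria are (Up, Left); (Down, Right).

(Up, Left): Agent 1 gets 3, best alternative 2; Agent 2 gets 7, best alternative 3. No profitable deviation — NE.
(Up, Center): Agent 1 can switch to Middle (5 → 6). Not NE.
(Up, Right): Agent 1 can switch to Down (5 → 6). Not NE.
(Middle, Left): Agent 1 can switch to Up (2 → 3). Not NE.
(Middle, Center): Agent 2 can switch to Left (0 → 3). Not NE.
(Middle, Right): Agent 1 can switch to Up (4 → 5). Not NE.
(Down, Left): Agent 1 can switch to Up (1 → 3). Not NE.
(Down, Center): Agent 1 can switch to Up (1 → 5). Not NE.
(Down, Right): Agent 1 gets 6, best alternative 5; Agent 2 gets 6, best alternative 5. No profitable deviation — NE.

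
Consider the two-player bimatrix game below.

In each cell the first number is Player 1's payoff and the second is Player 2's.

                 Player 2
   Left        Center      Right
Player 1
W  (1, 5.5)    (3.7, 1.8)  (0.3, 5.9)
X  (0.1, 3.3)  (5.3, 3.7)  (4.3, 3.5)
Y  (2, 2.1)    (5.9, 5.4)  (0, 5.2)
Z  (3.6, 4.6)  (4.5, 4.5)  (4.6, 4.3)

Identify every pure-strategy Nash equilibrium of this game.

(Y, Center); (Z, Left)

For each strategy profile, look for a profitable unilateral deviation.
(W, Left): Player 1 can switch to Y (1 → 2). Not NE.
(W, Center): Player 1 can switch to X (3.7 → 5.3). Not NE.
(W, Right): Player 1 can switch to X (0.3 → 4.3). Not NE.
(X, Left): Player 1 can switch to W (0.1 → 1). Not NE.
(X, Center): Player 1 can switch to Y (5.3 → 5.9). Not NE.
(X, Right): Player 1 can switch to Z (4.3 → 4.6). Not NE.
(Y, Left): Player 1 can switch to Z (2 → 3.6). Not NE.
(Y, Center): Player 1 gets 5.9, best alternative 5.3; Player 2 gets 5.4, best alternative 5.2. No profitable deviation — NE.
(Y, Right): Player 1 can switch to W (0 → 0.3). Not NE.
(Z, Left): Player 1 gets 3.6, best alternative 2; Player 2 gets 4.6, best alternative 4.5. No profitable deviation — NE.
(The remaining 2 profiles each have a profitable deviation by the same check.)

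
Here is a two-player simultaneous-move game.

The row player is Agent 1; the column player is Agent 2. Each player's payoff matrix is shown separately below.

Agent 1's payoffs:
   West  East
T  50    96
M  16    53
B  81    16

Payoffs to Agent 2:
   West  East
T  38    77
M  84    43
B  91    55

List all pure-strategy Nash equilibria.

Agent 1 against West: payoffs 50, 16, 81 → best response B.
Agent 1 against East: payoffs 96, 53, 16 → best response T.
Agent 2 against T: payoffs 38, 77 → best response East.
Agent 2 against M: payoffs 84, 43 → best response West.
Agent 2 against B: payoffs 91, 55 → best response West.
Mutual best responses: (T, East); (B, West).

(T, East), (B, West)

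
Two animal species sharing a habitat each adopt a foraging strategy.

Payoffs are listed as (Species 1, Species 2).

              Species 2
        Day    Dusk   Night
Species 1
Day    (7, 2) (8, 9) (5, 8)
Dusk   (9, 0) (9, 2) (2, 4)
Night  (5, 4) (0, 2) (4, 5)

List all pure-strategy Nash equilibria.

Mark each player's best response to every combination of opponents' strategies; a profile where every player is best-responding is a pure Nash equilibrium.
Species 1 against Day: payoffs 7, 9, 5 → best response Dusk.
Species 1 against Dusk: payoffs 8, 9, 0 → best response Dusk.
Species 1 against Night: payoffs 5, 2, 4 → best response Day.
Species 2 against Day: payoffs 2, 9, 8 → best response Dusk.
Species 2 against Dusk: payoffs 0, 2, 4 → best response Night.
Species 2 against Night: payoffs 4, 2, 5 → best response Night.
No profile is a mutual best response for all players.

There is no pure-strategy Nash equilibrium.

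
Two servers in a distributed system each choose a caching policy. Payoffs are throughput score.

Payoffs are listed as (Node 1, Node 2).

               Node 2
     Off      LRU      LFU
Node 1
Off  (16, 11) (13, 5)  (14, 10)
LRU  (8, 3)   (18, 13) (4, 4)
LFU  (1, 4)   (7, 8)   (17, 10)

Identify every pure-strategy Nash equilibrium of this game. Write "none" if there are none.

Pure-strategy Nash equilibria: (Off, Off); (LRU, LRU); (LFU, LFU)

Node 1 against Off: payoffs 16, 8, 1 → best response Off.
Node 1 against LRU: payoffs 13, 18, 7 → best response LRU.
Node 1 against LFU: payoffs 14, 4, 17 → best response LFU.
Node 2 against Off: payoffs 11, 5, 10 → best response Off.
Node 2 against LRU: payoffs 3, 13, 4 → best response LRU.
Node 2 against LFU: payoffs 4, 8, 10 → best response LFU.
Mutual best responses: (Off, Off); (LRU, LRU); (LFU, LFU).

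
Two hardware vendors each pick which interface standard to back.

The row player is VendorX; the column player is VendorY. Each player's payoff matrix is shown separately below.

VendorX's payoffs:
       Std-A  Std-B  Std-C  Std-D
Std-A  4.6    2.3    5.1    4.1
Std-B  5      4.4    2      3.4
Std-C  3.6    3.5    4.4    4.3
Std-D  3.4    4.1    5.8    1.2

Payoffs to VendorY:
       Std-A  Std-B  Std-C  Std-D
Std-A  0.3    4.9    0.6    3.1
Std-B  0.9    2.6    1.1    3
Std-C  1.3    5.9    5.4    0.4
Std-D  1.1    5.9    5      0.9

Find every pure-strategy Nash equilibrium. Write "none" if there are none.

There is no pure-strategy Nash equilibrium.

VendorX against Std-A: payoffs 4.6, 5, 3.6, 3.4 → best response Std-B.
VendorX against Std-B: payoffs 2.3, 4.4, 3.5, 4.1 → best response Std-B.
VendorX against Std-C: payoffs 5.1, 2, 4.4, 5.8 → best response Std-D.
VendorX against Std-D: payoffs 4.1, 3.4, 4.3, 1.2 → best response Std-C.
VendorY against Std-A: payoffs 0.3, 4.9, 0.6, 3.1 → best response Std-B.
VendorY against Std-B: payoffs 0.9, 2.6, 1.1, 3 → best response Std-D.
VendorY against Std-C: payoffs 1.3, 5.9, 5.4, 0.4 → best response Std-B.
VendorY against Std-D: payoffs 1.1, 5.9, 5, 0.9 → best response Std-B.
No profile is a mutual best response for all players.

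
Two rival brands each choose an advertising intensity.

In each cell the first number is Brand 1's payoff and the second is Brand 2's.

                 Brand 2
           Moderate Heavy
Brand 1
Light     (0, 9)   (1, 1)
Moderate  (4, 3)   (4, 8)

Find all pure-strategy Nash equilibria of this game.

(Moderate, Heavy)

(Light, Moderate): Brand 1 can switch to Moderate (0 → 4). Not NE.
(Light, Heavy): Brand 1 can switch to Moderate (1 → 4). Not NE.
(Moderate, Moderate): Brand 2 can switch to Heavy (3 → 8). Not NE.
(Moderate, Heavy): Brand 1 gets 4, best alternative 1; Brand 2 gets 8, best alternative 3. No profitable deviation — NE.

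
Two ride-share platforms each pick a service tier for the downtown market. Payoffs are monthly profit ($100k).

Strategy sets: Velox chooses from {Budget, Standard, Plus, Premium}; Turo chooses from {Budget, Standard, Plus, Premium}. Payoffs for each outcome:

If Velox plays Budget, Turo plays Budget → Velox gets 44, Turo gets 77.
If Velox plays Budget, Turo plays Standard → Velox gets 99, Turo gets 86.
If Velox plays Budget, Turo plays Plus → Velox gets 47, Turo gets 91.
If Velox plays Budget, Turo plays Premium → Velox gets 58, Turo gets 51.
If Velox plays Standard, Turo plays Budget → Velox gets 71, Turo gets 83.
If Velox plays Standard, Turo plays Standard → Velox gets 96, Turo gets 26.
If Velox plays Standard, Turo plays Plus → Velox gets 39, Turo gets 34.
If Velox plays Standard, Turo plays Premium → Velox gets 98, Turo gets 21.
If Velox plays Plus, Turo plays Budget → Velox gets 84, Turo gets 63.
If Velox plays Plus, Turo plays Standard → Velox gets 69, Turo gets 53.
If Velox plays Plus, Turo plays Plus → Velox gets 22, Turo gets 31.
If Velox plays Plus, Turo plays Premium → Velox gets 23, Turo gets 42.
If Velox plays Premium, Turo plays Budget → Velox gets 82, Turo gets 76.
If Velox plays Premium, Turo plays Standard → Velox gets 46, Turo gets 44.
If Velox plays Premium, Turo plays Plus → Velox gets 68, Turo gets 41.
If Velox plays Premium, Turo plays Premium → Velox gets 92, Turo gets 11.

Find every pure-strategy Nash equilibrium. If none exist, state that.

The unique pure-strategy Nash equilibrium is (Plus, Budget).

Mark each player's best response to every combination of opponents' strategies; a profile where every player is best-responding is a pure Nash equilibrium.
Velox against Budget: payoffs 44, 71, 84, 82 → best response Plus.
Velox against Standard: payoffs 99, 96, 69, 46 → best response Budget.
Velox against Plus: payoffs 47, 39, 22, 68 → best response Premium.
Velox against Premium: payoffs 58, 98, 23, 92 → best response Standard.
Turo against Budget: payoffs 77, 86, 91, 51 → best response Plus.
Turo against Standard: payoffs 83, 26, 34, 21 → best response Budget.
Turo against Plus: payoffs 63, 53, 31, 42 → best response Budget.
Turo against Premium: payoffs 76, 44, 41, 11 → best response Budget.
Mutual best responses: (Plus, Budget).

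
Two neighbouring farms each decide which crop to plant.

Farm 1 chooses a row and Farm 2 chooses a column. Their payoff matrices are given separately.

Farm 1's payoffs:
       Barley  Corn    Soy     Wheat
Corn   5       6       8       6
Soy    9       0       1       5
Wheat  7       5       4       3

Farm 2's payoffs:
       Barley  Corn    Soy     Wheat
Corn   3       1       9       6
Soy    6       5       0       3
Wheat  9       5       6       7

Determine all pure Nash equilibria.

The pure Nash equilibria are (Corn, Soy); (Soy, Barley).

For each player, find the best response to each opponent profile; mutual best responses are the pure NE.
Farm 1 against Barley: payoffs 5, 9, 7 → best response Soy.
Farm 1 against Corn: payoffs 6, 0, 5 → best response Corn.
Farm 1 against Soy: payoffs 8, 1, 4 → best response Corn.
Farm 1 against Wheat: payoffs 6, 5, 3 → best response Corn.
Farm 2 against Corn: payoffs 3, 1, 9, 6 → best response Soy.
Farm 2 against Soy: payoffs 6, 5, 0, 3 → best response Barley.
Farm 2 against Wheat: payoffs 9, 5, 6, 7 → best response Barley.
Mutual best responses: (Corn, Soy); (Soy, Barley).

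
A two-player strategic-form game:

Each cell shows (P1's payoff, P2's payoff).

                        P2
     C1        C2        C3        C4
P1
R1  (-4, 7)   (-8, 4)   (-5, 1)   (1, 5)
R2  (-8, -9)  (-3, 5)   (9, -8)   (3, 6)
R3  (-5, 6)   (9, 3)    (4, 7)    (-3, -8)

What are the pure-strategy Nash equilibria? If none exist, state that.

P1 against C1: payoffs -4, -8, -5 → best response R1.
P1 against C2: payoffs -8, -3, 9 → best response R3.
P1 against C3: payoffs -5, 9, 4 → best response R2.
P1 against C4: payoffs 1, 3, -3 → best response R2.
P2 against R1: payoffs 7, 4, 1, 5 → best response C1.
P2 against R2: payoffs -9, 5, -8, 6 → best response C4.
P2 against R3: payoffs 6, 3, 7, -8 → best response C3.
Mutual best responses: (R1, C1); (R2, C4).

(R1, C1), (R2, C4)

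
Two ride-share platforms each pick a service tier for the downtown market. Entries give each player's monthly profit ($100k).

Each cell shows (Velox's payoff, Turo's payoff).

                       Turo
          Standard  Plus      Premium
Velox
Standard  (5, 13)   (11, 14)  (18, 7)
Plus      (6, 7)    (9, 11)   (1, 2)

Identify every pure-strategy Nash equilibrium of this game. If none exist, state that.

(Standard, Plus)

For each player, find the best response to each opponent profile; mutual best responses are the pure NE.
Velox against Standard: payoffs 5, 6 → best response Plus.
Velox against Plus: payoffs 11, 9 → best response Standard.
Velox against Premium: payoffs 18, 1 → best response Standard.
Turo against Standard: payoffs 13, 14, 7 → best response Plus.
Turo against Plus: payoffs 7, 11, 2 → best response Plus.
Mutual best responses: (Standard, Plus).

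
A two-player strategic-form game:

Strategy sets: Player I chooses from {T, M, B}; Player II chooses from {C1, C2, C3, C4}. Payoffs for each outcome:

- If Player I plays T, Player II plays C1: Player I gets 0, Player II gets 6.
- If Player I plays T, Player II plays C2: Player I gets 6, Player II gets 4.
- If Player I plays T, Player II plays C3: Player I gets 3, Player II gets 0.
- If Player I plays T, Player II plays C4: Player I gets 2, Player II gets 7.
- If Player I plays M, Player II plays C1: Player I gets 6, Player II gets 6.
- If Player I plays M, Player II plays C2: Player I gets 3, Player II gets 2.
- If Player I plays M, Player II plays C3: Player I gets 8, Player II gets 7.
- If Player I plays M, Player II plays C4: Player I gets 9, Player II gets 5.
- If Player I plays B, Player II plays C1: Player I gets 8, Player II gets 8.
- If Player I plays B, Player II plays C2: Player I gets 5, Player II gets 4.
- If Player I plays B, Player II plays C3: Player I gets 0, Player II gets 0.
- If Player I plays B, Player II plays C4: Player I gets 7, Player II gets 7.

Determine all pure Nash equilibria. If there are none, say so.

Mark each player's best response to every combination of opponents' strategies; a profile where every player is best-responding is a pure Nash equilibrium.
Player I against C1: payoffs 0, 6, 8 → best response B.
Player I against C2: payoffs 6, 3, 5 → best response T.
Player I against C3: payoffs 3, 8, 0 → best response M.
Player I against C4: payoffs 2, 9, 7 → best response M.
Player II against T: payoffs 6, 4, 0, 7 → best response C4.
Player II against M: payoffs 6, 2, 7, 5 → best response C3.
Player II against B: payoffs 8, 4, 0, 7 → best response C1.
Mutual best responses: (M, C3); (B, C1).

(M, C3); (B, C1)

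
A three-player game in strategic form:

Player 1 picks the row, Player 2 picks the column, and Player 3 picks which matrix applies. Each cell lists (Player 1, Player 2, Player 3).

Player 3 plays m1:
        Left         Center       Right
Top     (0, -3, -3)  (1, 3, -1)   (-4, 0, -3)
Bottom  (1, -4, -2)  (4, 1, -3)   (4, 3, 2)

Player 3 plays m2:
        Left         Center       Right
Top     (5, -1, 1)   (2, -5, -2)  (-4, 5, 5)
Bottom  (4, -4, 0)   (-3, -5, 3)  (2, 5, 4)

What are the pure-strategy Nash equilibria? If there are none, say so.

(Bottom, Right, m2)

Player 1 against (Left, m1): payoffs 0, 1 → best response Bottom.
Player 1 against (Left, m2): payoffs 5, 4 → best response Top.
Player 1 against (Center, m1): payoffs 1, 4 → best response Bottom.
Player 1 against (Center, m2): payoffs 2, -3 → best response Top.
Player 1 against (Right, m1): payoffs -4, 4 → best response Bottom.
Player 1 against (Right, m2): payoffs -4, 2 → best response Bottom.
Player 2 against (Top, m1): payoffs -3, 3, 0 → best response Center.
Player 2 against (Top, m2): payoffs -1, -5, 5 → best response Right.
Player 2 against (Bottom, m1): payoffs -4, 1, 3 → best response Right.
Player 2 against (Bottom, m2): payoffs -4, -5, 5 → best response Right.
Player 3 against (Top, Left): payoffs -3, 1 → best response m2.
Player 3 against (Top, Center): payoffs -1, -2 → best response m1.
Player 3 against (Top, Right): payoffs -3, 5 → best response m2.
Player 3 against (Bottom, Left): payoffs -2, 0 → best response m2.
Player 3 against (Bottom, Center): payoffs -3, 3 → best response m2.
Player 3 against (Bottom, Right): payoffs 2, 4 → best response m2.
Mutual best responses: (Bottom, Right, m2).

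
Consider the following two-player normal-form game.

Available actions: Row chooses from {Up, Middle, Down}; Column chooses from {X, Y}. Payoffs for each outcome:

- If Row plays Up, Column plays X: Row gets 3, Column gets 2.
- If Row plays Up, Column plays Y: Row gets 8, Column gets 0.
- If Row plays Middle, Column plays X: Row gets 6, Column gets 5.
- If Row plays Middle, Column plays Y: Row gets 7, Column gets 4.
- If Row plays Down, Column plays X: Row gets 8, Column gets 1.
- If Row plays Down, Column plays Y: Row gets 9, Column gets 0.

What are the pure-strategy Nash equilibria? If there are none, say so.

Row against X: payoffs 3, 6, 8 → best response Down.
Row against Y: payoffs 8, 7, 9 → best response Down.
Column against Up: payoffs 2, 0 → best response X.
Column against Middle: payoffs 5, 4 → best response X.
Column against Down: payoffs 1, 0 → best response X.
Mutual best responses: (Down, X).

Pure NE: (Down, X)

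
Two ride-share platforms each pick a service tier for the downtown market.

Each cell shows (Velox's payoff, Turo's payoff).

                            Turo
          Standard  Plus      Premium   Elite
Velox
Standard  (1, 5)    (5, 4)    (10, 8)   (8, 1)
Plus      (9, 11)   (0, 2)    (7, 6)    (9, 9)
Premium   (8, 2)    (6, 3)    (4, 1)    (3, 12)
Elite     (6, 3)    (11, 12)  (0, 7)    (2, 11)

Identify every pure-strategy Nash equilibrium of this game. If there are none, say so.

(Standard, Premium), (Plus, Standard), (Elite, Plus)

(Standard, Standard): Velox can switch to Plus (1 → 9). Not NE.
(Standard, Plus): Velox can switch to Premium (5 → 6). Not NE.
(Standard, Premium): Velox gets 10, best alternative 7; Turo gets 8, best alternative 5. No profitable deviation — NE.
(Standard, Elite): Velox can switch to Plus (8 → 9). Not NE.
(Plus, Standard): Velox gets 9, best alternative 8; Turo gets 11, best alternative 9. No profitable deviation — NE.
(Plus, Plus): Velox can switch to Standard (0 → 5). Not NE.
(Plus, Premium): Velox can switch to Standard (7 → 10). Not NE.
(Plus, Elite): Turo can switch to Standard (9 → 11). Not NE.
(Premium, Standard): Velox can switch to Plus (8 → 9). Not NE.
(Premium, Plus): Velox can switch to Elite (6 → 11). Not NE.
(Elite, Plus): Velox gets 11, best alternative 6; Turo gets 12, best alternative 11. No profitable deviation — NE.
(The remaining 5 profiles each have a profitable deviation by the same check.)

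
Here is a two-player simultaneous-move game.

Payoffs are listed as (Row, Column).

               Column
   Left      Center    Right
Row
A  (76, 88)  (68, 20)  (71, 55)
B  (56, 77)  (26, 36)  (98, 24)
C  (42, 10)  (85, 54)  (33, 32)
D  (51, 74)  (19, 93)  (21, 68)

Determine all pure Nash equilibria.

Mark each player's best response to every combination of opponents' strategies; a profile where every player is best-responding is a pure Nash equilibrium.
Row against Left: payoffs 76, 56, 42, 51 → best response A.
Row against Center: payoffs 68, 26, 85, 19 → best response C.
Row against Right: payoffs 71, 98, 33, 21 → best response B.
Column against A: payoffs 88, 20, 55 → best response Left.
Column against B: payoffs 77, 36, 24 → best response Left.
Column against C: payoffs 10, 54, 32 → best response Center.
Column against D: payoffs 74, 93, 68 → best response Center.
Mutual best responses: (A, Left); (C, Center).

The pure Nash equilibria are (A, Left) and (C, Center).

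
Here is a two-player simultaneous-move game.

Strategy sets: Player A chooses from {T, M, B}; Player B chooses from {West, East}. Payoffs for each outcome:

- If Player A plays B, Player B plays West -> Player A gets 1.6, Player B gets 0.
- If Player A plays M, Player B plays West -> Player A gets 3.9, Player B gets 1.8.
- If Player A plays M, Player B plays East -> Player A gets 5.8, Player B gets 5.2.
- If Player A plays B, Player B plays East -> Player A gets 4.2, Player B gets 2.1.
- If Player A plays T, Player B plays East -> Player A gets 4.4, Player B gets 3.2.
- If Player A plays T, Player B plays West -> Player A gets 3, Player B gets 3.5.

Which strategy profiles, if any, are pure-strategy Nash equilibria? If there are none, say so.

(T, West): Player A can switch to M (3 → 3.9). Not NE.
(T, East): Player A can switch to M (4.4 → 5.8). Not NE.
(M, West): Player B can switch to East (1.8 → 5.2). Not NE.
(M, East): Player A gets 5.8, best alternative 4.4; Player B gets 5.2, best alternative 1.8. No profitable deviation — NE.
(B, West): Player A can switch to T (1.6 → 3). Not NE.
(B, East): Player A can switch to T (4.2 → 4.4). Not NE.

The unique pure-strategy Nash equilibrium is (M, East).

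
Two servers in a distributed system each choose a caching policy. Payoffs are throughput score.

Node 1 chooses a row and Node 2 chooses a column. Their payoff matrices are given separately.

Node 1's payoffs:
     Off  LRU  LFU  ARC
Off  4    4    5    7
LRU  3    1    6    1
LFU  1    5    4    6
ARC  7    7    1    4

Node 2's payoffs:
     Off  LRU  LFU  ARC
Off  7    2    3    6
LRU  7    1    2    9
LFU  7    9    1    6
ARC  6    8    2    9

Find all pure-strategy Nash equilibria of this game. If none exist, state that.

No pure-strategy Nash equilibrium.

(Off, Off): Node 1 can switch to ARC (4 → 7). Not NE.
(Off, LRU): Node 1 can switch to LFU (4 → 5). Not NE.
(Off, LFU): Node 1 can switch to LRU (5 → 6). Not NE.
(Off, ARC): Node 2 can switch to Off (6 → 7). Not NE.
(LRU, Off): Node 1 can switch to Off (3 → 4). Not NE.
(LRU, LRU): Node 1 can switch to Off (1 → 4). Not NE.
(LRU, LFU): Node 2 can switch to Off (2 → 7). Not NE.
(LRU, ARC): Node 1 can switch to Off (1 → 7). Not NE.
(LFU, Off): Node 1 can switch to Off (1 → 4). Not NE.
(LFU, LRU): Node 1 can switch to ARC (5 → 7). Not NE.
(The remaining 6 profiles each have a profitable deviation by the same check.)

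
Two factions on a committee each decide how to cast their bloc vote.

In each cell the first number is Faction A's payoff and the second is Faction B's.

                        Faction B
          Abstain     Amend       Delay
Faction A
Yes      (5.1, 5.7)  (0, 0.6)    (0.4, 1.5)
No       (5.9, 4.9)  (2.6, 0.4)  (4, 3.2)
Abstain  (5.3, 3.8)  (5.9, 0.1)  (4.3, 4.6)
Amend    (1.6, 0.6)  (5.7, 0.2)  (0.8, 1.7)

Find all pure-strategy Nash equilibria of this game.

Faction A against Abstain: payoffs 5.1, 5.9, 5.3, 1.6 → best response No.
Faction A against Amend: payoffs 0, 2.6, 5.9, 5.7 → best response Abstain.
Faction A against Delay: payoffs 0.4, 4, 4.3, 0.8 → best response Abstain.
Faction B against Yes: payoffs 5.7, 0.6, 1.5 → best response Abstain.
Faction B against No: payoffs 4.9, 0.4, 3.2 → best response Abstain.
Faction B against Abstain: payoffs 3.8, 0.1, 4.6 → best response Delay.
Faction B against Amend: payoffs 0.6, 0.2, 1.7 → best response Delay.
Mutual best responses: (No, Abstain); (Abstain, Delay).

Pure-strategy Nash equilibria: (No, Abstain), (Abstain, Delay)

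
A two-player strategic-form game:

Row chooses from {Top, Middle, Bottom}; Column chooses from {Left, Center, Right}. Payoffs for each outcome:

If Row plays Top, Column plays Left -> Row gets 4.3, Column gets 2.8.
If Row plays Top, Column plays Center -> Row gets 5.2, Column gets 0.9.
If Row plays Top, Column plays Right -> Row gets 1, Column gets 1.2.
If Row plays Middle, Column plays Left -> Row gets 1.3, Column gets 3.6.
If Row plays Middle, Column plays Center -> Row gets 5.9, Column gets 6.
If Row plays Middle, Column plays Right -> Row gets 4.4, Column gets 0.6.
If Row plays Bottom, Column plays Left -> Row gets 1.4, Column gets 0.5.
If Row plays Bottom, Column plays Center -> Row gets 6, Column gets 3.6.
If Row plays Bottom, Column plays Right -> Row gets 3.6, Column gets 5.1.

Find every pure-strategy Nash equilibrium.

(Top, Left)

Check each profile: it is a Nash equilibrium iff no player can strictly gain by switching unilaterally.
(Top, Left): Row gets 4.3, best alternative 1.4; Column gets 2.8, best alternative 1.2. No profitable deviation — NE.
(Top, Center): Row can switch to Middle (5.2 → 5.9). Not NE.
(Top, Right): Row can switch to Middle (1 → 4.4). Not NE.
(Middle, Left): Row can switch to Top (1.3 → 4.3). Not NE.
(Middle, Center): Row can switch to Bottom (5.9 → 6). Not NE.
(Middle, Right): Column can switch to Left (0.6 → 3.6). Not NE.
(Bottom, Left): Row can switch to Top (1.4 → 4.3). Not NE.
(Bottom, Center): Column can switch to Right (3.6 → 5.1). Not NE.
(Bottom, Right): Row can switch to Middle (3.6 → 4.4). Not NE.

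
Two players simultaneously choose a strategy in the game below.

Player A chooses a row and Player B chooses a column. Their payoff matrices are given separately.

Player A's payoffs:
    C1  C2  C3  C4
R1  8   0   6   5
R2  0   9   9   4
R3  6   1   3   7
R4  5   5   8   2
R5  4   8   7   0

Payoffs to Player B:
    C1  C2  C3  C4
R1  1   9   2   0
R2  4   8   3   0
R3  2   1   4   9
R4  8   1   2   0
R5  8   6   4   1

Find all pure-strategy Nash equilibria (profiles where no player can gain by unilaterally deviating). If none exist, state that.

The pure Nash equilibria are (R2, C2); (R3, C4).

For each player, find the best response to each opponent profile; mutual best responses are the pure NE.
Player A against C1: payoffs 8, 0, 6, 5, 4 → best response R1.
Player A against C2: payoffs 0, 9, 1, 5, 8 → best response R2.
Player A against C3: payoffs 6, 9, 3, 8, 7 → best response R2.
Player A against C4: payoffs 5, 4, 7, 2, 0 → best response R3.
Player B against R1: payoffs 1, 9, 2, 0 → best response C2.
Player B against R2: payoffs 4, 8, 3, 0 → best response C2.
Player B against R3: payoffs 2, 1, 4, 9 → best response C4.
Player B against R4: payoffs 8, 1, 2, 0 → best response C1.
Player B against R5: payoffs 8, 6, 4, 1 → best response C1.
Mutual best responses: (R2, C2); (R3, C4).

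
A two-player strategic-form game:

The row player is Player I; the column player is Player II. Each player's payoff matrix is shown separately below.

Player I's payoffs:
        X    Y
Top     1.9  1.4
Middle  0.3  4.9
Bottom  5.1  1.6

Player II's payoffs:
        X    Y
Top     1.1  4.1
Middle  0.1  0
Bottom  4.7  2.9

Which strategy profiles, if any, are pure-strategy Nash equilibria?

Pure NE: (Bottom, X)

(Top, X): Player I can switch to Bottom (1.9 → 5.1). Not NE.
(Top, Y): Player I can switch to Middle (1.4 → 4.9). Not NE.
(Middle, X): Player I can switch to Top (0.3 → 1.9). Not NE.
(Middle, Y): Player II can switch to X (0 → 0.1). Not NE.
(Bottom, X): Player I gets 5.1, best alternative 1.9; Player II gets 4.7, best alternative 2.9. No profitable deviation — NE.
(Bottom, Y): Player I can switch to Middle (1.6 → 4.9). Not NE.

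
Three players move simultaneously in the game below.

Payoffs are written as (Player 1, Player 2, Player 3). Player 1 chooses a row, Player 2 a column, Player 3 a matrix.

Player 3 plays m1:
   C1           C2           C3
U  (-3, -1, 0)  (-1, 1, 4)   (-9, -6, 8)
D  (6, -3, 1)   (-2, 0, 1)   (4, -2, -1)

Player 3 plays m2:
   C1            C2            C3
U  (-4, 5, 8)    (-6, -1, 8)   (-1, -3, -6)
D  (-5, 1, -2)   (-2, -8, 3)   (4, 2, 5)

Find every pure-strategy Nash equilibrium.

The pure Nash equilibria are (U, C1, m2) and (D, C3, m2).

Player 1 against (C1, m1): payoffs -3, 6 → best response D.
Player 1 against (C1, m2): payoffs -4, -5 → best response U.
Player 1 against (C2, m1): payoffs -1, -2 → best response U.
Player 1 against (C2, m2): payoffs -6, -2 → best response D.
Player 1 against (C3, m1): payoffs -9, 4 → best response D.
Player 1 against (C3, m2): payoffs -1, 4 → best response D.
Player 2 against (U, m1): payoffs -1, 1, -6 → best response C2.
Player 2 against (U, m2): payoffs 5, -1, -3 → best response C1.
Player 2 against (D, m1): payoffs -3, 0, -2 → best response C2.
Player 2 against (D, m2): payoffs 1, -8, 2 → best response C3.
Player 3 against (U, C1): payoffs 0, 8 → best response m2.
Player 3 against (U, C2): payoffs 4, 8 → best response m2.
Player 3 against (U, C3): payoffs 8, -6 → best response m1.
Player 3 against (D, C1): payoffs 1, -2 → best response m1.
Player 3 against (D, C2): payoffs 1, 3 → best response m2.
Player 3 against (D, C3): payoffs -1, 5 → best response m2.
Mutual best responses: (U, C1, m2); (D, C3, m2).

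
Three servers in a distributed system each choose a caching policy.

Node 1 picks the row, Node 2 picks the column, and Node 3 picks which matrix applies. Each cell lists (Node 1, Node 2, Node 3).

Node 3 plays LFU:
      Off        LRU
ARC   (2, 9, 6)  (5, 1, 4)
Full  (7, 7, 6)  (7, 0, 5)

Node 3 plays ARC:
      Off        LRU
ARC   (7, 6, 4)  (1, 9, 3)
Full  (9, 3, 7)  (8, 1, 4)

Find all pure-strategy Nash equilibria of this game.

Pure NE: (Full, Off, ARC)

For each player, find the best response to each opponent profile; mutual best responses are the pure NE.
Node 1 against (Off, LFU): payoffs 2, 7 → best response Full.
Node 1 against (Off, ARC): payoffs 7, 9 → best response Full.
Node 1 against (LRU, LFU): payoffs 5, 7 → best response Full.
Node 1 against (LRU, ARC): payoffs 1, 8 → best response Full.
Node 2 against (ARC, LFU): payoffs 9, 1 → best response Off.
Node 2 against (ARC, ARC): payoffs 6, 9 → best response LRU.
Node 2 against (Full, LFU): payoffs 7, 0 → best response Off.
Node 2 against (Full, ARC): payoffs 3, 1 → best response Off.
Node 3 against (ARC, Off): payoffs 6, 4 → best response LFU.
Node 3 against (ARC, LRU): payoffs 4, 3 → best response LFU.
Node 3 against (Full, Off): payoffs 6, 7 → best response ARC.
Node 3 against (Full, LRU): payoffs 5, 4 → best response LFU.
Mutual best responses: (Full, Off, ARC).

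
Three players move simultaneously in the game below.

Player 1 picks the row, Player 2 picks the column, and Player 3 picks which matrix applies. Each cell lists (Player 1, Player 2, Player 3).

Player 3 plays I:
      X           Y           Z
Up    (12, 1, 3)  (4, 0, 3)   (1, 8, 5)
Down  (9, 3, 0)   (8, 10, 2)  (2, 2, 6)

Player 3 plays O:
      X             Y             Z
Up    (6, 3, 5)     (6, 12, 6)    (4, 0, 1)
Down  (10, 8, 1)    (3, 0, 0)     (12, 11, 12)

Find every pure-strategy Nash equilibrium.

Pure-strategy Nash equilibria: (Up, Y, O), (Down, Y, I), (Down, Z, O)

Player 1 against (X, I): payoffs 12, 9 → best response Up.
Player 1 against (X, O): payoffs 6, 10 → best response Down.
Player 1 against (Y, I): payoffs 4, 8 → best response Down.
Player 1 against (Y, O): payoffs 6, 3 → best response Up.
Player 1 against (Z, I): payoffs 1, 2 → best response Down.
Player 1 against (Z, O): payoffs 4, 12 → best response Down.
Player 2 against (Up, I): payoffs 1, 0, 8 → best response Z.
Player 2 against (Up, O): payoffs 3, 12, 0 → best response Y.
Player 2 against (Down, I): payoffs 3, 10, 2 → best response Y.
Player 2 against (Down, O): payoffs 8, 0, 11 → best response Z.
Player 3 against (Up, X): payoffs 3, 5 → best response O.
Player 3 against (Up, Y): payoffs 3, 6 → best response O.
Player 3 against (Up, Z): payoffs 5, 1 → best response I.
Player 3 against (Down, X): payoffs 0, 1 → best response O.
Player 3 against (Down, Y): payoffs 2, 0 → best response I.
Player 3 against (Down, Z): payoffs 6, 12 → best response O.
Mutual best responses: (Up, Y, O); (Down, Y, I); (Down, Z, O).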